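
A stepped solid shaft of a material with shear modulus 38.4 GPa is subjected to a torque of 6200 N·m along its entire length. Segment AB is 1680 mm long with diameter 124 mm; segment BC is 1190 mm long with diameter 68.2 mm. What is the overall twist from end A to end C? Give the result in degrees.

J_AB = π(0.124)⁴/32 = 2.32×10^-5 m⁴; J_BC = π(0.0682)⁴/32 = 2.12×10^-6 m⁴.
θ = (T/G)·Σ L_i/J_i = (6200/38.4×10⁹)·(1.68/2.32×10^-5 + 1.19/2.12×10^-6) = 0.1021 rad.

5.85°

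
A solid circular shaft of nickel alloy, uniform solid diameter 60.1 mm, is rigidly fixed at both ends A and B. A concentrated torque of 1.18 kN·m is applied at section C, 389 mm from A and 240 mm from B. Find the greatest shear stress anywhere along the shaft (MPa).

17.1 MPa

With uniform GJ and both ends fixed, compatibility θ_AC = θ_CB gives T_A·a = T_B·b, together with T_A + T_B = T₀.
T_A = T₀·b/(a+b) = 1180·240/629.0 = 450.2 N·m; T_B = 729.8 N·m.
τ in each portion: τ_AC = 1.06×10^7 Pa, τ_CB = 1.71×10^7 Pa; maximum is in CB.
τ_max = T_CB·r/J = 729.8·0.0301/1.28×10^-6 = 1.712×10^7 Pa.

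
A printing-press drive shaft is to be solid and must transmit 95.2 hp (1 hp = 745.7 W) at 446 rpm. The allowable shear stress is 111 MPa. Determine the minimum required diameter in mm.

41.2 mm

ω = 2π·446/60 = 46.71 rad/s, so T = P/ω = 95.2×745.7 / 46.71 = 1520 N·m.
For a solid shaft τ_max = 16T/(πd³), so d = (16T/(π τ_allow))^(1/3) = (16·1520/(π·1.11×10^8))^(1/3) = 0.04116 m.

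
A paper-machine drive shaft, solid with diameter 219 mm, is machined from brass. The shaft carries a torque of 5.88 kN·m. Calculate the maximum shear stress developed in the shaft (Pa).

2.85e6 Pa

J = πd⁴/32 = π(0.219)⁴/32 = 2.258×10^-4 m⁴.
τ_max = T·r/J = 5880 × 0.110 / 2.258×10^-4 = 2.851×10^6 Pa.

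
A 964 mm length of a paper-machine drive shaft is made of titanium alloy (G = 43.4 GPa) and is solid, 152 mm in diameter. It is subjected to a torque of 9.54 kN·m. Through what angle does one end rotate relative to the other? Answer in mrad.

4.04 mrad

J = πd⁴/32 = π(0.152)⁴/32 = 5.241×10^-5 m⁴.
θ = T·L/(G·J) = 9540 × 0.964 / (43.4×10⁹ × 5.241×10^-5) = 4.044×10^-3 rad.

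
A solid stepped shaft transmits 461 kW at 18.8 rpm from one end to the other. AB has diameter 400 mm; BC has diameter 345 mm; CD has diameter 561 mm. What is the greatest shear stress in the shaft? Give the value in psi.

4210 psi

ω = 2π·18.8/60 = 1.969 rad/s, so T = P/ω = 461×10³ / 1.969 = 234200 N·m.
Under the same torque, τ_max = 16T/(πd³) is largest where d is smallest — segment BC (d = 345 mm).
τ_max = 16·234200/(π·(0.345)³) = 2.904×10^7 Pa.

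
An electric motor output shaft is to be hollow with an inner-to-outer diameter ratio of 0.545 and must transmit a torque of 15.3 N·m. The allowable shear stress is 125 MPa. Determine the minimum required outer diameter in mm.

8.81 mm

For a hollow shaft with d_i/d_o = 0.545: τ_max = 16T/(π d_o³ (1−k⁴)), so d_o = [16T/(π τ_allow (1−k⁴))]^(1/3) = [16·15.30/(π·1.25×10^8·0.9118)]^(1/3) = 0.008810 m.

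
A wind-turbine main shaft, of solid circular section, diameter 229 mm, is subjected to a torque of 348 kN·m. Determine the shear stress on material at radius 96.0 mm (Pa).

1.24e8 Pa

J = πd⁴/32 = π(0.229)⁴/32 = 2.700×10^-4 m⁴.
Shear stress varies linearly with radius: τ = T·r/J = 348000 × 0.0960 / 2.700×10^-4 = 1.237×10^8 Pa.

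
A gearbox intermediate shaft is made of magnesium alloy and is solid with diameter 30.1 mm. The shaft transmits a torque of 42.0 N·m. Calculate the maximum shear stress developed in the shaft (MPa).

J = πd⁴/32 = π(0.0301)⁴/32 = 8.059×10^-8 m⁴.
τ_max = T·r/J = 42.00 × 0.0151 / 8.059×10^-8 = 7.844×10^6 Pa.

7.84 MPa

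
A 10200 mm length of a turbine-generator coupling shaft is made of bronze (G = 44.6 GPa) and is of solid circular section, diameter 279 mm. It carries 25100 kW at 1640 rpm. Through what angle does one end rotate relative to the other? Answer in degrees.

3.22°

ω = 2π·1640/60 = 171.7 rad/s, so T = P/ω = 25100×10³ / 171.7 = 146200 N·m.
J = πd⁴/32 = π(0.279)⁴/32 = 5.949×10^-4 m⁴.
θ = T·L/(G·J) = 146200 × 10.2 / (44.6×10⁹ × 5.949×10^-4) = 0.05619 rad.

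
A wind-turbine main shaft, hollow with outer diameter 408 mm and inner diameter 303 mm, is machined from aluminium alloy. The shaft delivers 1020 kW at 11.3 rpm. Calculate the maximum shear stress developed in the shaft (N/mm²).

ω = 2π·11.3/60 = 1.183 rad/s, so T = P/ω = 1020×10³ / 1.183 = 862000 N·m.
J = π(d_o⁴ − d_i⁴)/32 = π(0.408⁴ − 0.303⁴)/32 = 1.893×10^-3 m⁴.
τ_max = T·r/J = 862000 × 0.204 / 1.893×10^-3 = 9.289×10^7 Pa.

92.9 N/mm²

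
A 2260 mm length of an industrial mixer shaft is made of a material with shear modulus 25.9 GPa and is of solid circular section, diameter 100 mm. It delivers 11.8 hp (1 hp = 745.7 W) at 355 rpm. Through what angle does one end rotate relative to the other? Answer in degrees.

0.121°

ω = 2π·355/60 = 37.18 rad/s, so T = P/ω = 11.8×745.7 / 37.18 = 236.7 N·m.
J = πd⁴/32 = π(0.100)⁴/32 = 9.817×10^-6 m⁴.
θ = T·L/(G·J) = 236.7 × 2.26 / (25.9×10⁹ × 9.817×10^-6) = 2.104×10^-3 rad.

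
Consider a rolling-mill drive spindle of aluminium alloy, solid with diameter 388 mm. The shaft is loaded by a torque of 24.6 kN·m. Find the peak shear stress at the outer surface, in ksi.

J = πd⁴/32 = π(0.388)⁴/32 = 2.225×10^-3 m⁴.
τ_max = T·r/J = 24600 × 0.194 / 2.225×10^-3 = 2.145×10^6 Pa.

0.311 ksi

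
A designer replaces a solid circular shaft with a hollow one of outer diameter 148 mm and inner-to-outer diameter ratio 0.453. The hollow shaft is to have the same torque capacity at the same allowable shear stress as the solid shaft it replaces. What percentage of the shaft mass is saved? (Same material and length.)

18.2 %

Equal τ_max and T ⇒ the solid shaft needs d_s³ = d_o³(1−k⁴), so d_s = 148·(1−0.453⁴)^(1/3) = 145.9 mm.
Area ratio A_h/A_s = d_o²(1−k²)/d_s² = (1−k²)/(1−k⁴)^(2/3) = 0.8179.
Mass saving = 1 − 0.8179 = 18.2 %.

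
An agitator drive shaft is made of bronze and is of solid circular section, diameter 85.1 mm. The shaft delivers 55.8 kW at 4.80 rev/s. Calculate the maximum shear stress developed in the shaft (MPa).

ω = 2π·4.80 = 30.16 rad/s, so T = P/ω = 55.8×10³ / 30.16 = 1850 N·m.
J = πd⁴/32 = π(0.0851)⁴/32 = 5.149×10^-6 m⁴.
τ_max = T·r/J = 1850 × 0.0425 / 5.149×10^-6 = 1.529×10^7 Pa.

15.3 MPa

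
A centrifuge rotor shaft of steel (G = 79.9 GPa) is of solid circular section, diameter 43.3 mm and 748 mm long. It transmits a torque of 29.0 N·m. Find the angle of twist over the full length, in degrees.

0.0451°

J = πd⁴/32 = π(0.0433)⁴/32 = 3.451×10^-7 m⁴.
θ = T·L/(G·J) = 29.00 × 0.748 / (79.9×10⁹ × 3.451×10^-7) = 7.867×10^-4 rad.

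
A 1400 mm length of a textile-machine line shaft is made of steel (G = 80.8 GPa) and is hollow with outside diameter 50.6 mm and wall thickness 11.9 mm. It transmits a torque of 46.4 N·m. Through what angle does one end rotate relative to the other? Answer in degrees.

0.0777°

J = π(d_o⁴ − d_i⁴)/32 = π(0.0506⁴ − 0.0268⁴)/32 = 5.929×10^-7 m⁴.
θ = T·L/(G·J) = 46.40 × 1.40 / (80.8×10⁹ × 5.929×10^-7) = 1.356×10^-3 rad.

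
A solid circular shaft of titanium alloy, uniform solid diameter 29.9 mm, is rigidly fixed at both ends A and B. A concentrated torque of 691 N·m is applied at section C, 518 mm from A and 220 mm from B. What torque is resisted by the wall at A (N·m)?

With uniform GJ and both ends fixed, compatibility θ_AC = θ_CB gives T_A·a = T_B·b, together with T_A + T_B = T₀.
T_A = T₀·b/(a+b) = 691.0·220/738.0 = 206.0 N·m; T_B = 485.0 N·m.

206 N·m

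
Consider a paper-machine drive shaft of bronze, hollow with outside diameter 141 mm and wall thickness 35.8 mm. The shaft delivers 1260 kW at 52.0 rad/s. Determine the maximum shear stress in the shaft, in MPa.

ω = 52.0 rad/s, so T = P/ω = 1260×10³ / 52.00 = 24230 N·m.
J = π(d_o⁴ − d_i⁴)/32 = π(0.141⁴ − 0.0694⁴)/32 = 3.653×10^-5 m⁴.
τ_max = T·r/J = 24230 × 0.0705 / 3.653×10^-5 = 4.677×10^7 Pa.

46.8 MPa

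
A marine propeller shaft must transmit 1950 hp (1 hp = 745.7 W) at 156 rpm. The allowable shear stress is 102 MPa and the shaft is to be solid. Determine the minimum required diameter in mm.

ω = 2π·156/60 = 16.34 rad/s, so T = P/ω = 1950×745.7 / 16.34 = 89010 N·m.
For a solid shaft τ_max = 16T/(πd³), so d = (16T/(π τ_allow))^(1/3) = (16·89010/(π·1.02×10^8))^(1/3) = 0.1644 m.

164 mm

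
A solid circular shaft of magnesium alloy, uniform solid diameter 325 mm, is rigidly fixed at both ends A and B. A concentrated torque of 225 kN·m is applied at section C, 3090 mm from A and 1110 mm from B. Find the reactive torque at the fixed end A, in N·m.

With uniform GJ and both ends fixed, compatibility θ_AC = θ_CB gives T_A·a = T_B·b, together with T_A + T_B = T₀.
T_A = T₀·b/(a+b) = 225000·1110/4200 = 59460 N·m; T_B = 165500 N·m.

59500 N·m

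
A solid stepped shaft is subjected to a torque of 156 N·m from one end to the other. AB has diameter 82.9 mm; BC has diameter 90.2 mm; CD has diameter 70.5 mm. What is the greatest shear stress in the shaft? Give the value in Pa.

Under the same torque, τ_max = 16T/(πd³) is largest where d is smallest — segment CD (d = 70.5 mm).
τ_max = 16·156.0/(π·(0.0705)³) = 2.267×10^6 Pa.

2.27e6 Pa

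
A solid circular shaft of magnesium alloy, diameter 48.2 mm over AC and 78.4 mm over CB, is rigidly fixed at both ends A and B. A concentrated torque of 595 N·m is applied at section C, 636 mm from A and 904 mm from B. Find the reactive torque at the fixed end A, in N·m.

100 N·m

Compatibility: T_A·a/J_AC = T_B·b/J_CB with T_A + T_B = T₀.
J_AC = 5.30×10^-7 m⁴, J_CB = 3.71×10^-6 m⁴, so T_A = T₀·(J_AC/a)/((J_AC/a)+(J_CB/b)) = 100.4 N·m, T_B = 494.6 N·m.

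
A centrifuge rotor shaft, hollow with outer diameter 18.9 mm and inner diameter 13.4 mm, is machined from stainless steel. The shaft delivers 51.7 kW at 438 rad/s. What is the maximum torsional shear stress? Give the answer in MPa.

ω = 438 rad/s, so T = P/ω = 51.7×10³ / 438.0 = 118.0 N·m.
J = π(d_o⁴ − d_i⁴)/32 = π(0.0189⁴ − 0.0134⁴)/32 = 9.362×10^-9 m⁴.
τ_max = T·r/J = 118.0 × 0.00945 / 9.362×10^-9 = 1.192×10^8 Pa.

119 MPa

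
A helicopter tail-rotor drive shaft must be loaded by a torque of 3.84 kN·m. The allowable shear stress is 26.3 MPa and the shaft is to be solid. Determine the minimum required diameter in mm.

90.6 mm

For a solid shaft τ_max = 16T/(πd³), so d = (16T/(π τ_allow))^(1/3) = (16·3840/(π·2.63×10^7))^(1/3) = 0.09060 m.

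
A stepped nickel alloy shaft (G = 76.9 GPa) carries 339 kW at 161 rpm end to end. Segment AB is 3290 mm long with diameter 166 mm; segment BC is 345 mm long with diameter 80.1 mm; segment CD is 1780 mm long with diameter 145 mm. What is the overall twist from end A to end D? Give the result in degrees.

ω = 2π·161/60 = 16.86 rad/s, so T = P/ω = 339×10³ / 16.86 = 20110 N·m.
J_AB = π(0.166)⁴/32 = 7.45×10^-5 m⁴; J_BC = π(0.0801)⁴/32 = 4.04×10^-6 m⁴; J_CD = π(0.145)⁴/32 = 4.34×10^-5 m⁴.
θ = (T/G)·Σ L_i/J_i = (20110/76.9×10⁹)·(3.29/7.45×10^-5 + 0.345/4.04×10^-6 + 1.78/4.34×10^-5) = 0.04458 rad.

2.55°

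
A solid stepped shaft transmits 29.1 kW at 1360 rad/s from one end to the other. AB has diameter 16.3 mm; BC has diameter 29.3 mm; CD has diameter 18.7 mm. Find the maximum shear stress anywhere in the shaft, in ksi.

ω = 1360 rad/s, so T = P/ω = 29.1×10³ / 1360 = 21.40 N·m.
Under the same torque, τ_max = 16T/(πd³) is largest where d is smallest — segment AB (d = 16.3 mm).
τ_max = 16·21.40/(π·(0.0163)³) = 2.516×10^7 Pa.

3.65 ksi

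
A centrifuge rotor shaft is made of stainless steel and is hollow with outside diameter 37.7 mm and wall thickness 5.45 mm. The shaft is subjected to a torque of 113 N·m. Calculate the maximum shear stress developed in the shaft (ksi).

2.09 ksi

J = π(d_o⁴ − d_i⁴)/32 = π(0.0377⁴ − 0.0268⁴)/32 = 1.477×10^-7 m⁴.
τ_max = T·r/J = 113.0 × 0.0189 / 1.477×10^-7 = 1.442×10^7 Pa.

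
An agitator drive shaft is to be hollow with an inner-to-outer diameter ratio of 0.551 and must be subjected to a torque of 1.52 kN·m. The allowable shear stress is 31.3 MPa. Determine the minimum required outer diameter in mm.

64.8 mm

For a hollow shaft with d_i/d_o = 0.551: τ_max = 16T/(π d_o³ (1−k⁴)), so d_o = [16T/(π τ_allow (1−k⁴))]^(1/3) = [16·1520/(π·3.13×10^7·0.9078)]^(1/3) = 0.06483 m.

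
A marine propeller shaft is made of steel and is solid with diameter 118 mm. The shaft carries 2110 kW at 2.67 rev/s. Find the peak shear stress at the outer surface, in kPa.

390000 kPa

ω = 2π·2.67 = 16.78 rad/s, so T = P/ω = 2110×10³ / 16.78 = 125800 N·m.
J = πd⁴/32 = π(0.118)⁴/32 = 1.903×10^-5 m⁴.
τ_max = T·r/J = 125800 × 0.0590 / 1.903×10^-5 = 3.899×10^8 Pa.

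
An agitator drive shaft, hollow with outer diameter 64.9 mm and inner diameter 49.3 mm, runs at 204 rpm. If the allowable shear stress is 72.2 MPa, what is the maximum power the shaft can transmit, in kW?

55.2 kW

J = π(d_o⁴ − d_i⁴)/32 = π(0.0649⁴ − 0.0493⁴)/32 = 1.162×10^-6 m⁴.
T_max = τ_allow·J/r = 7.22×10^7 × 1.162×10^-6 / 0.0324 = 2585 N·m.
ω = 2π·204/60 = 21.36 rad/s, so P_max = T_max·ω = 5.522×10^4 W.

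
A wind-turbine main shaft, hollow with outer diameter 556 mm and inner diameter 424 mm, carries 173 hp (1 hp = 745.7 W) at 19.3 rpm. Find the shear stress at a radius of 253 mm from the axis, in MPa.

ω = 2π·19.3/60 = 2.021 rad/s, so T = P/ω = 173×745.7 / 2.021 = 63830 N·m.
J = π(d_o⁴ − d_i⁴)/32 = π(0.556⁴ − 0.424⁴)/32 = 6.209×10^-3 m⁴.
Shear stress varies linearly with radius: τ = T·r/J = 63830 × 0.253 / 6.209×10^-3 = 2.601×10^6 Pa.

2.60 MPa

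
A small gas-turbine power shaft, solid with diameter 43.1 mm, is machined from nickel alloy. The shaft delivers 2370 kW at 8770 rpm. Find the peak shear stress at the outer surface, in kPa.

ω = 2π·8770/60 = 918.4 rad/s, so T = P/ω = 2370×10³ / 918.4 = 2581 N·m.
J = πd⁴/32 = π(0.0431)⁴/32 = 3.388×10^-7 m⁴.
τ_max = T·r/J = 2581 × 0.0215 / 3.388×10^-7 = 1.642×10^8 Pa.

164000 kPa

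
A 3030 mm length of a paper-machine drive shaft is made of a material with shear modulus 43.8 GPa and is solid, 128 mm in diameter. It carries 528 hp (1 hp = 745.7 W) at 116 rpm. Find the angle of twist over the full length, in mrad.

ω = 2π·116/60 = 12.15 rad/s, so T = P/ω = 528×745.7 / 12.15 = 32410 N·m.
J = πd⁴/32 = π(0.128)⁴/32 = 2.635×10^-5 m⁴.
θ = T·L/(G·J) = 32410 × 3.03 / (43.8×10⁹ × 2.635×10^-5) = 0.08508 rad.

85.1 mrad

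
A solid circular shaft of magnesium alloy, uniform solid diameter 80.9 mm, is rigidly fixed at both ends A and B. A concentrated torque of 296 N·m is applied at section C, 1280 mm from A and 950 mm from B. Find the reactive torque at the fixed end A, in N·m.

With uniform GJ and both ends fixed, compatibility θ_AC = θ_CB gives T_A·a = T_B·b, together with T_A + T_B = T₀.
T_A = T₀·b/(a+b) = 296.0·950/2230 = 126.1 N·m; T_B = 169.9 N·m.

126 N·m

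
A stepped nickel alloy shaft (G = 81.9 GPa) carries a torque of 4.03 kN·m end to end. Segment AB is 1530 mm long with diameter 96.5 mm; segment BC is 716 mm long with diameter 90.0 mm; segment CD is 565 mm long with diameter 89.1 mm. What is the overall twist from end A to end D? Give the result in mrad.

J_AB = π(0.0965)⁴/32 = 8.51×10^-6 m⁴; J_BC = π(0.0900)⁴/32 = 6.44×10^-6 m⁴; J_CD = π(0.0891)⁴/32 = 6.19×10^-6 m⁴.
θ = (T/G)·Σ L_i/J_i = (4030/81.9×10⁹)·(1.53/8.51×10^-6 + 0.716/6.44×10^-6 + 0.565/6.19×10^-6) = 0.01881 rad.

18.8 mrad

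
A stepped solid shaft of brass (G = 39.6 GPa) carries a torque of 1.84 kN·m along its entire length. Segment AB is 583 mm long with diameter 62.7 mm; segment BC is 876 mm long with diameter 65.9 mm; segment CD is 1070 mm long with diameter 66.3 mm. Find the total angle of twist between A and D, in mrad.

J_AB = π(0.0627)⁴/32 = 1.52×10^-6 m⁴; J_BC = π(0.0659)⁴/32 = 1.85×10^-6 m⁴; J_CD = π(0.0663)⁴/32 = 1.90×10^-6 m⁴.
θ = (T/G)·Σ L_i/J_i = (1840/39.6×10⁹)·(0.583/1.52×10^-6 + 0.876/1.85×10^-6 + 1.07/1.90×10^-6) = 0.06605 rad.

66.0 mrad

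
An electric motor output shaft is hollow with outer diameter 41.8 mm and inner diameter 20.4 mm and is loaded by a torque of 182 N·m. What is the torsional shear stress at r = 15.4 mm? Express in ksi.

1.44 ksi

J = π(d_o⁴ − d_i⁴)/32 = π(0.0418⁴ − 0.0204⁴)/32 = 2.827×10^-7 m⁴.
Shear stress varies linearly with radius: τ = T·r/J = 182.0 × 0.0154 / 2.827×10^-7 = 9.914×10^6 Pa.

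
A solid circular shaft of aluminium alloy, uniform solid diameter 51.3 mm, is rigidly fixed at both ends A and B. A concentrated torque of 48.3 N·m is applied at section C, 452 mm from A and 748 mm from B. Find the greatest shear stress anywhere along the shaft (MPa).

1.14 MPa

With uniform GJ and both ends fixed, compatibility θ_AC = θ_CB gives T_A·a = T_B·b, together with T_A + T_B = T₀.
T_A = T₀·b/(a+b) = 48.30·748/1200 = 30.11 N·m; T_B = 18.19 N·m.
τ in each portion: τ_AC = 1.14×10^6 Pa, τ_CB = 6.86×10^5 Pa; maximum is in AC.
τ_max = T_AC·r/J = 30.11·0.0256/6.80×10^-7 = 1.136×10^6 Pa.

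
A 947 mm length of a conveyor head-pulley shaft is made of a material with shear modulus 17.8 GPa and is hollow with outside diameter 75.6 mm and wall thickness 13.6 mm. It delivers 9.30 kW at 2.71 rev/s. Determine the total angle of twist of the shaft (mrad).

10.9 mrad

ω = 2π·2.71 = 17.03 rad/s, so T = P/ω = 9.30×10³ / 17.03 = 546.2 N·m.
J = π(d_o⁴ − d_i⁴)/32 = π(0.0756⁴ − 0.0484⁴)/32 = 2.668×10^-6 m⁴.
θ = T·L/(G·J) = 546.2 × 0.947 / (17.8×10⁹ × 2.668×10^-6) = 0.01089 rad.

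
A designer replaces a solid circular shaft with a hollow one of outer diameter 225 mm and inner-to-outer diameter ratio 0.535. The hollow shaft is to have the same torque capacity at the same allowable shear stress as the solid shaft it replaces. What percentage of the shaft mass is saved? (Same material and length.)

Equal τ_max and T ⇒ the solid shaft needs d_s³ = d_o³(1−k⁴), so d_s = 225·(1−0.535⁴)^(1/3) = 218.7 mm.
Area ratio A_h/A_s = d_o²(1−k²)/d_s² = (1−k²)/(1−k⁴)^(2/3) = 0.7556.
Mass saving = 1 − 0.7556 = 24.4 %.

24.4 %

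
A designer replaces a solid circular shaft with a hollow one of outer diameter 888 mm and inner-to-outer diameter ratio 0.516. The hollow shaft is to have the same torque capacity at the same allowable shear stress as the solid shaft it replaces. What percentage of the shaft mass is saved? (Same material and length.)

22.9 %

Equal τ_max and T ⇒ the solid shaft needs d_s³ = d_o³(1−k⁴), so d_s = 888·(1−0.516⁴)^(1/3) = 866.5 mm.
Area ratio A_h/A_s = d_o²(1−k²)/d_s² = (1−k²)/(1−k⁴)^(2/3) = 0.7706.
Mass saving = 1 − 0.7706 = 22.9 %.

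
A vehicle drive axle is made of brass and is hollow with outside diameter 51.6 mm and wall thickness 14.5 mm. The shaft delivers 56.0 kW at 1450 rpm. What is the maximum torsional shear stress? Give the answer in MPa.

ω = 2π·1450/60 = 151.8 rad/s, so T = P/ω = 56.0×10³ / 151.8 = 368.8 N·m.
J = π(d_o⁴ − d_i⁴)/32 = π(0.0516⁴ − 0.0226⁴)/32 = 6.704×10^-7 m⁴.
τ_max = T·r/J = 368.8 × 0.0258 / 6.704×10^-7 = 1.419×10^7 Pa.

14.2 MPa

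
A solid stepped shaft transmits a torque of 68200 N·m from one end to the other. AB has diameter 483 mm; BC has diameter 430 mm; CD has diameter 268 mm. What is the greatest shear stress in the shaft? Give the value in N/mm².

18.0 N/mm²

Under the same torque, τ_max = 16T/(πd³) is largest where d is smallest — segment CD (d = 268 mm).
τ_max = 16·68200/(π·(0.268)³) = 1.804×10^7 Pa.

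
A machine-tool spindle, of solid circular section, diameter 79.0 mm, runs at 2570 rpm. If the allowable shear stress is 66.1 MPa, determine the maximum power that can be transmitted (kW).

1720 kW

J = πd⁴/32 = π(0.0790)⁴/32 = 3.824×10^-6 m⁴.
T_max = τ_allow·J/r = 6.61×10^7 × 3.824×10^-6 / 0.0395 = 6399 N·m.
ω = 2π·2570/60 = 269.1 rad/s, so P_max = T_max·ω = 1.722×10^6 W.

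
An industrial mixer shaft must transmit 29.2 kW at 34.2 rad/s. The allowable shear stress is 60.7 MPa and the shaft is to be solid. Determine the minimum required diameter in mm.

ω = 34.2 rad/s, so T = P/ω = 29.2×10³ / 34.20 = 853.8 N·m.
For a solid shaft τ_max = 16T/(πd³), so d = (16T/(π τ_allow))^(1/3) = (16·853.8/(π·6.07×10^7))^(1/3) = 0.04153 m.

41.5 mm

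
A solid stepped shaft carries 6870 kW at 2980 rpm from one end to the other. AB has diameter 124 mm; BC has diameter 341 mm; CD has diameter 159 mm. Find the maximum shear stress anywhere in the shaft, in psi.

ω = 2π·2980/60 = 312.1 rad/s, so T = P/ω = 6870×10³ / 312.1 = 22010 N·m.
Under the same torque, τ_max = 16T/(πd³) is largest where d is smallest — segment AB (d = 124 mm).
τ_max = 16·22010/(π·(0.124)³) = 5.881×10^7 Pa.

8530 psi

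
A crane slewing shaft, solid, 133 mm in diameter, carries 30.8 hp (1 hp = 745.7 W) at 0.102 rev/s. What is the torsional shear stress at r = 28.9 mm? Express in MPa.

33.7 MPa

ω = 2π·0.102 = 0.6409 rad/s, so T = P/ω = 30.8×745.7 / 0.6409 = 35840 N·m.
J = πd⁴/32 = π(0.133)⁴/32 = 3.072×10^-5 m⁴.
Shear stress varies linearly with radius: τ = T·r/J = 35840 × 0.0289 / 3.072×10^-5 = 3.372×10^7 Pa.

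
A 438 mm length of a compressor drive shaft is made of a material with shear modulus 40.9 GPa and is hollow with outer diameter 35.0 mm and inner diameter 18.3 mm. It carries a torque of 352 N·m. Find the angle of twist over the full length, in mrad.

J = π(d_o⁴ − d_i⁴)/32 = π(0.0350⁴ − 0.0183⁴)/32 = 1.363×10^-7 m⁴.
θ = T·L/(G·J) = 352.0 × 0.438 / (40.9×10⁹ × 1.363×10^-7) = 0.02765 rad.

27.7 mrad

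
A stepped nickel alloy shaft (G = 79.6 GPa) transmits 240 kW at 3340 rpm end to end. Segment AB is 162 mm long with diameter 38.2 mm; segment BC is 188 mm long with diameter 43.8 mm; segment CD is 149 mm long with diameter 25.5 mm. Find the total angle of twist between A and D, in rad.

ω = 2π·3340/60 = 349.8 rad/s, so T = P/ω = 240×10³ / 349.8 = 686.2 N·m.
J_AB = π(0.0382)⁴/32 = 2.09×10^-7 m⁴; J_BC = π(0.0438)⁴/32 = 3.61×10^-7 m⁴; J_CD = π(0.0255)⁴/32 = 4.15×10^-8 m⁴.
θ = (T/G)·Σ L_i/J_i = (686.2/79.6×10⁹)·(0.162/2.09×10^-7 + 0.188/3.61×10^-7 + 0.149/4.15×10^-8) = 0.04211 rad.

0.0421 rad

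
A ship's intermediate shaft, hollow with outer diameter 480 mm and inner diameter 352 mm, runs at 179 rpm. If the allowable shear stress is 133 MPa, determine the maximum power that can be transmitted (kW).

38500 kW

J = π(d_o⁴ − d_i⁴)/32 = π(0.480⁴ − 0.352⁴)/32 = 3.704×10^-3 m⁴.
T_max = τ_allow·J/r = 1.33×10^8 × 3.704×10^-3 / 0.240 = 2.053e6 N·m.
ω = 2π·179/60 = 18.74 rad/s, so P_max = T_max·ω = 3.848×10^7 W.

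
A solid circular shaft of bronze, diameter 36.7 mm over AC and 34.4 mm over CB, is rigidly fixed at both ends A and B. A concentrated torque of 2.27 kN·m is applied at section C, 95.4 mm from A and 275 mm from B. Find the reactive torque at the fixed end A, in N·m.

Compatibility: T_A·a/J_AC = T_B·b/J_CB with T_A + T_B = T₀.
J_AC = 1.78×10^-7 m⁴, J_CB = 1.37×10^-7 m⁴, so T_A = T₀·(J_AC/a)/((J_AC/a)+(J_CB/b)) = 1791 N·m, T_B = 479.5 N·m.

1790 N·m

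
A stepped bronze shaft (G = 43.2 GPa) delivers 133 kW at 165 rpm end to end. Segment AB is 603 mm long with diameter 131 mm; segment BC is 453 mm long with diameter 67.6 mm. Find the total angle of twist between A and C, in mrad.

ω = 2π·165/60 = 17.28 rad/s, so T = P/ω = 133×10³ / 17.28 = 7697 N·m.
J_AB = π(0.131)⁴/32 = 2.89×10^-5 m⁴; J_BC = π(0.0676)⁴/32 = 2.05×10^-6 m⁴.
θ = (T/G)·Σ L_i/J_i = (7697/43.2×10⁹)·(0.603/2.89×10^-5 + 0.453/2.05×10^-6) = 0.04309 rad.

43.1 mrad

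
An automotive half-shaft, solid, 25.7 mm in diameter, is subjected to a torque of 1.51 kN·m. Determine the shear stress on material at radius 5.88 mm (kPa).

207000 kPa

J = πd⁴/32 = π(0.0257)⁴/32 = 4.283×10^-8 m⁴.
Shear stress varies linearly with radius: τ = T·r/J = 1510 × 0.00588 / 4.283×10^-8 = 2.073×10^8 Pa.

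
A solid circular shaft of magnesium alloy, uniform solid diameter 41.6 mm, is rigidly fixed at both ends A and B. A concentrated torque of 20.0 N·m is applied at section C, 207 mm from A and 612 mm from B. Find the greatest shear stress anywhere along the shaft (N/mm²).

1.06 N/mm²

With uniform GJ and both ends fixed, compatibility θ_AC = θ_CB gives T_A·a = T_B·b, together with T_A + T_B = T₀.
T_A = T₀·b/(a+b) = 20.00·612/819.0 = 14.95 N·m; T_B = 5.055 N·m.
τ in each portion: τ_AC = 1.06×10^6 Pa, τ_CB = 3.58×10^5 Pa; maximum is in AC.
τ_max = T_AC·r/J = 14.95·0.0208/2.94×10^-7 = 1.057×10^6 Pa.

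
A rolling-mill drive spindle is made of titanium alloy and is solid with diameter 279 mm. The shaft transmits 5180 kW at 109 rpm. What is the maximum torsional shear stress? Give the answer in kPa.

ω = 2π·109/60 = 11.41 rad/s, so T = P/ω = 5180×10³ / 11.41 = 453800 N·m.
J = πd⁴/32 = π(0.279)⁴/32 = 5.949×10^-4 m⁴.
τ_max = T·r/J = 453800 × 0.140 / 5.949×10^-4 = 1.064×10^8 Pa.

106000 kPa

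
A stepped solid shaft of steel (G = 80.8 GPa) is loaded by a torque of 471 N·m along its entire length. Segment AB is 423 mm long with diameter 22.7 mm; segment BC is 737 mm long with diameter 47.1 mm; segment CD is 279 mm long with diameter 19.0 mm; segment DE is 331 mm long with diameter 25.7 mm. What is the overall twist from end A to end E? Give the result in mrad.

276 mrad

J_AB = π(0.0227)⁴/32 = 2.61×10^-8 m⁴; J_BC = π(0.0471)⁴/32 = 4.83×10^-7 m⁴; J_CD = π(0.0190)⁴/32 = 1.28×10^-8 m⁴; J_DE = π(0.0257)⁴/32 = 4.28×10^-8 m⁴.
θ = (T/G)·Σ L_i/J_i = (471.0/80.8×10⁹)·(0.423/2.61×10^-8 + 0.737/4.83×10^-7 + 0.279/1.28×10^-8 + 0.331/4.28×10^-8) = 0.2756 rad.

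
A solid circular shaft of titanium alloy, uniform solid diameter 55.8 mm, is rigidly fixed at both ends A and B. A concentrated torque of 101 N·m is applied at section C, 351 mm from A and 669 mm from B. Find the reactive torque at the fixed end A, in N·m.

With uniform GJ and both ends fixed, compatibility θ_AC = θ_CB gives T_A·a = T_B·b, together with T_A + T_B = T₀.
T_A = T₀·b/(a+b) = 101.0·669/1020 = 66.24 N·m; T_B = 34.76 N·m.

66.2 N·m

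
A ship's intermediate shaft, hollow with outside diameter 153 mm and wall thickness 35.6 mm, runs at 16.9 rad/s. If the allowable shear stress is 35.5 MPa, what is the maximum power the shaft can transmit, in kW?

J = π(d_o⁴ − d_i⁴)/32 = π(0.153⁴ − 0.0818⁴)/32 = 4.940×10^-5 m⁴.
T_max = τ_allow·J/r = 3.55×10^7 × 4.940×10^-5 / 0.0765 = 22930 N·m.
ω = 16.9 rad/s, so P_max = T_max·ω = 3.874×10^5 W.

387 kW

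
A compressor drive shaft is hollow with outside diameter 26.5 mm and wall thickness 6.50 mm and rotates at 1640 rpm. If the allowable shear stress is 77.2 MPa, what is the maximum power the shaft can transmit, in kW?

J = π(d_o⁴ − d_i⁴)/32 = π(0.0265⁴ − 0.0135⁴)/32 = 4.515×10^-8 m⁴.
T_max = τ_allow·J/r = 7.72×10^7 × 4.515×10^-8 / 0.0132 = 263.1 N·m.
ω = 2π·1640/60 = 171.7 rad/s, so P_max = T_max·ω = 4.518×10^4 W.

45.2 kW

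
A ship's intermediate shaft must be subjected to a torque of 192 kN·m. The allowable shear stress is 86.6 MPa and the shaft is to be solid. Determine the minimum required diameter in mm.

224 mm

For a solid shaft τ_max = 16T/(πd³), so d = (16T/(π τ_allow))^(1/3) = (16·192000/(π·8.66×10^7))^(1/3) = 0.2243 m.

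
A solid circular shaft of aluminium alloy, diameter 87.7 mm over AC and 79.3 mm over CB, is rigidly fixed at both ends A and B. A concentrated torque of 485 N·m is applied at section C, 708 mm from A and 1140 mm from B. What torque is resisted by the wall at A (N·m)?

Compatibility: T_A·a/J_AC = T_B·b/J_CB with T_A + T_B = T₀.
J_AC = 5.81×10^-6 m⁴, J_CB = 3.88×10^-6 m⁴, so T_A = T₀·(J_AC/a)/((J_AC/a)+(J_CB/b)) = 342.7 N·m, T_B = 142.3 N·m.

343 N·m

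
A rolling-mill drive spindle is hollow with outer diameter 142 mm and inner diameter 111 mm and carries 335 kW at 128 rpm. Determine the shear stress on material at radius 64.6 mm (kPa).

ω = 2π·128/60 = 13.40 rad/s, so T = P/ω = 335×10³ / 13.40 = 24990 N·m.
J = π(d_o⁴ − d_i⁴)/32 = π(0.142⁴ − 0.111⁴)/32 = 2.501×10^-5 m⁴.
Shear stress varies linearly with radius: τ = T·r/J = 24990 × 0.0646 / 2.501×10^-5 = 6.455×10^7 Pa.

64500 kPa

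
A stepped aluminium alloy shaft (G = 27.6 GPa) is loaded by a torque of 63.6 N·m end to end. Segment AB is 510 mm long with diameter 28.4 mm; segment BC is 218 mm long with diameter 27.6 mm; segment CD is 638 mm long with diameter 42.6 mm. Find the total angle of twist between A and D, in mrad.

31.8 mrad

J_AB = π(0.0284)⁴/32 = 6.39×10^-8 m⁴; J_BC = π(0.0276)⁴/32 = 5.70×10^-8 m⁴; J_CD = π(0.0426)⁴/32 = 3.23×10^-7 m⁴.
θ = (T/G)·Σ L_i/J_i = (63.60/27.6×10⁹)·(0.510/6.39×10^-8 + 0.218/5.70×10^-8 + 0.638/3.23×10^-7) = 0.03177 rad.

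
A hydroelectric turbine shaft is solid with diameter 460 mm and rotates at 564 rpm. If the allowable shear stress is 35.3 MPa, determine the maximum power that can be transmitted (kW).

J = πd⁴/32 = π(0.460)⁴/32 = 4.396×10^-3 m⁴.
T_max = τ_allow·J/r = 3.53×10^7 × 4.396×10^-3 / 0.230 = 674600 N·m.
ω = 2π·564/60 = 59.06 rad/s, so P_max = T_max·ω = 3.985×10^7 W.

39800 kW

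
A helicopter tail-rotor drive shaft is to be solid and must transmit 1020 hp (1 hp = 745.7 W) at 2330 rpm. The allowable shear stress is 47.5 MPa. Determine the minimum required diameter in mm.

69.4 mm

ω = 2π·2330/60 = 244.0 rad/s, so T = P/ω = 1020×745.7 / 244.0 = 3117 N·m.
For a solid shaft τ_max = 16T/(πd³), so d = (16T/(π τ_allow))^(1/3) = (16·3117/(π·4.75×10^7))^(1/3) = 0.06940 m.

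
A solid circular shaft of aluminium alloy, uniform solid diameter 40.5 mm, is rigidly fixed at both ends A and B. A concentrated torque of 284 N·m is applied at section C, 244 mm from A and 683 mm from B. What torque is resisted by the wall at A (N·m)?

209 N·m

With uniform GJ and both ends fixed, compatibility θ_AC = θ_CB gives T_A·a = T_B·b, together with T_A + T_B = T₀.
T_A = T₀·b/(a+b) = 284.0·683/927.0 = 209.2 N·m; T_B = 74.75 N·m.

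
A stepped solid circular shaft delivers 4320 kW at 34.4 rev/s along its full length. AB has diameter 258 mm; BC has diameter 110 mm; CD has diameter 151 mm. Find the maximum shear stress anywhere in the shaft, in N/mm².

ω = 2π·34.4 = 216.1 rad/s, so T = P/ω = 4320×10³ / 216.1 = 19990 N·m.
Under the same torque, τ_max = 16T/(πd³) is largest where d is smallest — segment BC (d = 110 mm).
τ_max = 16·19990/(π·(0.110)³) = 7.648×10^7 Pa.

76.5 N/mm²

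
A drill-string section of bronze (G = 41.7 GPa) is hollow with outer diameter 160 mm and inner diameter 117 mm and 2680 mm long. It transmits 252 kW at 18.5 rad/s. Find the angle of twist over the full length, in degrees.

1.09°

ω = 18.5 rad/s, so T = P/ω = 252×10³ / 18.50 = 13620 N·m.
J = π(d_o⁴ − d_i⁴)/32 = π(0.160⁴ − 0.117⁴)/32 = 4.594×10^-5 m⁴.
θ = T·L/(G·J) = 13620 × 2.68 / (41.7×10⁹ × 4.594×10^-5) = 0.01905 rad.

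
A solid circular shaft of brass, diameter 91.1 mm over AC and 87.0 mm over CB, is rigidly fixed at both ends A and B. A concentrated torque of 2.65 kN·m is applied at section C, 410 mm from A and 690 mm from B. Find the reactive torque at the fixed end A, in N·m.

1770 N·m

Compatibility: T_A·a/J_AC = T_B·b/J_CB with T_A + T_B = T₀.
J_AC = 6.76×10^-6 m⁴, J_CB = 5.62×10^-6 m⁴, so T_A = T₀·(J_AC/a)/((J_AC/a)+(J_CB/b)) = 1773 N·m, T_B = 876.5 N·m.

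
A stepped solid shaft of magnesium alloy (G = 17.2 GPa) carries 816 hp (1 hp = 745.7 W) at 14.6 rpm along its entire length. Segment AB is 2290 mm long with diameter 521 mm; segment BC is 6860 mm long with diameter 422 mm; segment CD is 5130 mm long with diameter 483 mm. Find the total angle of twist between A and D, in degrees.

ω = 2π·14.6/60 = 1.529 rad/s, so T = P/ω = 816×745.7 / 1.529 = 398000 N·m.
J_AB = π(0.521)⁴/32 = 7.23×10^-3 m⁴; J_BC = π(0.422)⁴/32 = 3.11×10^-3 m⁴; J_CD = π(0.483)⁴/32 = 5.34×10^-3 m⁴.
θ = (T/G)·Σ L_i/J_i = (398000/17.2×10⁹)·(2.29/7.23×10^-3 + 6.86/3.11×10^-3 + 5.13/5.34×10^-3) = 0.08052 rad.

4.61°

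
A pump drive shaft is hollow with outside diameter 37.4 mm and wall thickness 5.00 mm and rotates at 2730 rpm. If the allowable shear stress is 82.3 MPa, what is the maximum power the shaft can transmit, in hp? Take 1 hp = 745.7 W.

J = π(d_o⁴ − d_i⁴)/32 = π(0.0374⁴ − 0.0274⁴)/32 = 1.367×10^-7 m⁴.
T_max = τ_allow·J/r = 8.23×10^7 × 1.367×10^-7 / 0.0187 = 601.8 N·m.
ω = 2π·2730/60 = 285.9 rad/s, so P_max = T_max·ω = 1.721×10^5 W.

231 hp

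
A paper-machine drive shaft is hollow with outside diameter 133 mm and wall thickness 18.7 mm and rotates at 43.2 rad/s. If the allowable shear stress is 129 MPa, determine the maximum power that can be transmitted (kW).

1890 kW

J = π(d_o⁴ − d_i⁴)/32 = π(0.133⁴ − 0.0956⁴)/32 = 2.252×10^-5 m⁴.
T_max = τ_allow·J/r = 1.29×10^8 × 2.252×10^-5 / 0.0665 = 43680 N·m.
ω = 43.2 rad/s, so P_max = T_max·ω = 1.887×10^6 W.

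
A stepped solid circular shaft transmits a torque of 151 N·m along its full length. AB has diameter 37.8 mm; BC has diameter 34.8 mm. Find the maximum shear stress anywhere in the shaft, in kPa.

18200 kPa

Under the same torque, τ_max = 16T/(πd³) is largest where d is smallest — segment BC (d = 34.8 mm).
τ_max = 16·151.0/(π·(0.0348)³) = 1.825×10^7 Pa.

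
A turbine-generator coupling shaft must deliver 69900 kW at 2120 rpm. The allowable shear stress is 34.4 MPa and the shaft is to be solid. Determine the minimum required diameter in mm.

ω = 2π·2120/60 = 222.0 rad/s, so T = P/ω = 69900×10³ / 222.0 = 314900 N·m.
For a solid shaft τ_max = 16T/(πd³), so d = (16T/(π τ_allow))^(1/3) = (16·314900/(π·3.44×10^7))^(1/3) = 0.3599 m.

360 mm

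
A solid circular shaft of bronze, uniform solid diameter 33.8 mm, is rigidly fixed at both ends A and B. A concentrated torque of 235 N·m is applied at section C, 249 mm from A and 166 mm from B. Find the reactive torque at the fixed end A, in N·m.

With uniform GJ and both ends fixed, compatibility θ_AC = θ_CB gives T_A·a = T_B·b, together with T_A + T_B = T₀.
T_A = T₀·b/(a+b) = 235.0·166/415.0 = 94.00 N·m; T_B = 141.0 N·m.

94.0 N·m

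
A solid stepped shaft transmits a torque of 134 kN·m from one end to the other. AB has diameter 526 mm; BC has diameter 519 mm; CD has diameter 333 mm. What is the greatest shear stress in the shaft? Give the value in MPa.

Under the same torque, τ_max = 16T/(πd³) is largest where d is smallest — segment CD (d = 333 mm).
τ_max = 16·134000/(π·(0.333)³) = 1.848×10^7 Pa.

18.5 MPa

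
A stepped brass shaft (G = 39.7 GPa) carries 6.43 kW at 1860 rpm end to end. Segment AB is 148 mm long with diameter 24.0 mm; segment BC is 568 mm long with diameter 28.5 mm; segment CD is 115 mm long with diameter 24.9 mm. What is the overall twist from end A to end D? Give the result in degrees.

0.779°

ω = 2π·1860/60 = 194.8 rad/s, so T = P/ω = 6.43×10³ / 194.8 = 33.01 N·m.
J_AB = π(0.0240)⁴/32 = 3.26×10^-8 m⁴; J_BC = π(0.0285)⁴/32 = 6.48×10^-8 m⁴; J_CD = π(0.0249)⁴/32 = 3.77×10^-8 m⁴.
θ = (T/G)·Σ L_i/J_i = (33.01/39.7×10⁹)·(0.148/3.26×10^-8 + 0.568/6.48×10^-8 + 0.115/3.77×10^-8) = 0.01360 rad.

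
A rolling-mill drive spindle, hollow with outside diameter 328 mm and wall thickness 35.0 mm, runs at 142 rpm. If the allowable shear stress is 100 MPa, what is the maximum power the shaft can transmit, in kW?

J = π(d_o⁴ − d_i⁴)/32 = π(0.328⁴ − 0.258⁴)/32 = 7.013×10^-4 m⁴.
T_max = τ_allow·J/r = 1.00×10^8 × 7.013×10^-4 / 0.164 = 427600 N·m.
ω = 2π·142/60 = 14.87 rad/s, so P_max = T_max·ω = 6.359×10^6 W.

6360 kW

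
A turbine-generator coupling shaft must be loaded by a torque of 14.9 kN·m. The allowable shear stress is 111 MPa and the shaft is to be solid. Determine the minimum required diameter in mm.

For a solid shaft τ_max = 16T/(πd³), so d = (16T/(π τ_allow))^(1/3) = (16·14900/(π·1.11×10^8))^(1/3) = 0.08809 m.

88.1 mm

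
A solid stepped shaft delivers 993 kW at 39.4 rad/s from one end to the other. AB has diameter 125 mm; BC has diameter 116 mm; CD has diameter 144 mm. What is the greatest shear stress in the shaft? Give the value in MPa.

82.2 MPa

ω = 39.4 rad/s, so T = P/ω = 993×10³ / 39.40 = 25200 N·m.
Under the same torque, τ_max = 16T/(πd³) is largest where d is smallest — segment BC (d = 116 mm).
τ_max = 16·25200/(π·(0.116)³) = 8.223×10^7 Pa.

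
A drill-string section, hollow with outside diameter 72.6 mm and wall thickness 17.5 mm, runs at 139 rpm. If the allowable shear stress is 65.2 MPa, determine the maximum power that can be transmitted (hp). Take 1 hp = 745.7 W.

J = π(d_o⁴ − d_i⁴)/32 = π(0.0726⁴ − 0.0376⁴)/32 = 2.531×10^-6 m⁴.
T_max = τ_allow·J/r = 6.52×10^7 × 2.531×10^-6 / 0.0363 = 4546 N·m.
ω = 2π·139/60 = 14.56 rad/s, so P_max = T_max·ω = 6.618×10^4 W.

88.7 hp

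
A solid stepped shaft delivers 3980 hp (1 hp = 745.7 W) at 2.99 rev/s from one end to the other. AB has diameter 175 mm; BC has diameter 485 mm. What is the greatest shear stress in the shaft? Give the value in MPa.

ω = 2π·2.99 = 18.79 rad/s, so T = P/ω = 3980×745.7 / 18.79 = 158000 N·m.
Under the same torque, τ_max = 16T/(πd³) is largest where d is smallest — segment AB (d = 175 mm).
τ_max = 16·158000/(π·(0.175)³) = 1.501×10^8 Pa.

150 MPa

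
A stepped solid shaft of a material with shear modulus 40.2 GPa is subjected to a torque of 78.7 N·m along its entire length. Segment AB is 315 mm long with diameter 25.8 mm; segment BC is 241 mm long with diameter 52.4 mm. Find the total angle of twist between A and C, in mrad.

14.8 mrad

J_AB = π(0.0258)⁴/32 = 4.35×10^-8 m⁴; J_BC = π(0.0524)⁴/32 = 7.40×10^-7 m⁴.
θ = (T/G)·Σ L_i/J_i = (78.70/40.2×10⁹)·(0.315/4.35×10^-8 + 0.241/7.40×10^-7) = 0.01481 rad.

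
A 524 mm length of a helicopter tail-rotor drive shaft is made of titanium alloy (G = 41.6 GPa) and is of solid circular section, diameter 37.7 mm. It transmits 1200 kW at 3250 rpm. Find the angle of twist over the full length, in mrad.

224 mrad

ω = 2π·3250/60 = 340.3 rad/s, so T = P/ω = 1200×10³ / 340.3 = 3526 N·m.
J = πd⁴/32 = π(0.0377)⁴/32 = 1.983×10^-7 m⁴.
θ = T·L/(G·J) = 3526 × 0.524 / (41.6×10⁹ × 1.983×10^-7) = 0.2239 rad.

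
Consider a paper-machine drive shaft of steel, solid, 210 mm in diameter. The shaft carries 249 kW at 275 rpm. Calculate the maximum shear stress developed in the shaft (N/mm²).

ω = 2π·275/60 = 28.80 rad/s, so T = P/ω = 249×10³ / 28.80 = 8646 N·m.
J = πd⁴/32 = π(0.210)⁴/32 = 1.909×10^-4 m⁴.
τ_max = T·r/J = 8646 × 0.105 / 1.909×10^-4 = 4.755×10^6 Pa.

4.75 N/mm²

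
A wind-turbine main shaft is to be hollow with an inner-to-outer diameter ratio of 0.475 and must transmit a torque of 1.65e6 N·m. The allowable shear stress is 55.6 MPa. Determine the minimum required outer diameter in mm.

For a hollow shaft with d_i/d_o = 0.475: τ_max = 16T/(π d_o³ (1−k⁴)), so d_o = [16T/(π τ_allow (1−k⁴))]^(1/3) = [16·1.650e6/(π·5.56×10^7·0.9491)]^(1/3) = 0.5420 m.

542 mm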